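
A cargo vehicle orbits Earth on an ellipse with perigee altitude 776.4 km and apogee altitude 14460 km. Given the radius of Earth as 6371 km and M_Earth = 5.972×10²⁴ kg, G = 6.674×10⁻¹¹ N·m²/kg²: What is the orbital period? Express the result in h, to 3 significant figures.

μ = GM = 6.674×10⁻¹¹ × 5.972×10²⁴ = 3.986×10¹⁴ m³/s².
r_p = 6371 + 776.4 = 7147.4 km = 7.1474×10⁶ m.
r_a = 6371 + 14460 = 20831 km = 2.0831×10⁷ m.
Semi-major axis a = (r_p + r_a)/2 = (7147.4 + 20831)/2 = 13989 km = 1.399×10⁷ m.
By Kepler's third law T = 2π√(a³/μ) = 2π × 2.621×10³ = 1.647×10⁴ s.
= 4.574 h.

T ≈ 4.57 h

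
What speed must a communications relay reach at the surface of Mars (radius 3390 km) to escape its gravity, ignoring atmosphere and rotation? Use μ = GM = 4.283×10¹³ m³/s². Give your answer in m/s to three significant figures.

v_esc ≈ 5030 m/s

r = R = 3.390×10⁶ m.
Escape speed v_esc = √(2μ/r) = √(2 × 4.283×10¹³ / 3.390×10⁶) = √(2.527×10⁷) = 5027 m/s.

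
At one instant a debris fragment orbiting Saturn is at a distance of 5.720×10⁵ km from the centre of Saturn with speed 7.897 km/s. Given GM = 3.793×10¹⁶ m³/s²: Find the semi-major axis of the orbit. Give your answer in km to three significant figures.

a ≈ 5.40×10⁵ km

r = 5.720×10⁸ m.
Specific orbital energy ε = v²/2 − μ/r = (7897)²/2 − 3.793×10¹⁶/5.720×10⁸ = -3.513×10⁷ J/kg.
Since ε = −μ/(2a), a = −μ/(2ε) = 5.399×10⁸ m = 5.3985×10⁵ km.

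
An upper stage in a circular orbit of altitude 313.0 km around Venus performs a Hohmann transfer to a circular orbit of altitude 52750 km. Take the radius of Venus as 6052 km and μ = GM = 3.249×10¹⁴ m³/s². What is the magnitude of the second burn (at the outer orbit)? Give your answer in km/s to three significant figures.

Δv ≈ 1.31 km/s

r₁ = 6052 + 313.0 = 6365.0 km = 6.3650×10⁶ m.
r₂ = 6052 + 52750 = 58802 km = 5.8802×10⁷ m.
Transfer ellipse a_t = (r₁ + r₂)/2 = 3.258×10⁷ m.
At r₁: circular v_c1 = √(μ/r₁) = 7145 m/s; transfer-periapsis v_p = √[μ(2/r₁ − 1/a_t)] = 9598 m/s.
At r₂: circular v_c2 = √(μ/r₂) = 2351 m/s; transfer-apoapsis v_a = √[μ(2/r₂ − 1/a_t)] = 1039 m/s.
Δv₂ = v_c2 − v_a = 1312 m/s.
= 1.312 km/s.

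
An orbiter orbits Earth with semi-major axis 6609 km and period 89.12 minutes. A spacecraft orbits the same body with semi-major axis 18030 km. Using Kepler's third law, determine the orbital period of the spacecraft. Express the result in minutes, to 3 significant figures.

Kepler's third law: T² ∝ a³, so T₂ = T₁ (a₂/a₁)^(3/2).
a₂/a₁ = 2.728, (a₂/a₁)^(3/2) = 4.506.
T₂ = 89.12 × 4.506 = 401.6 minutes.

T₂ ≈ 402 minutes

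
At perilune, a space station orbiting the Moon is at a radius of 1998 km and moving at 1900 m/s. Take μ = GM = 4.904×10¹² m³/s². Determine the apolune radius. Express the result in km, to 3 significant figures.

apolune radius ≈ 5550 km

r_p = 1.998×10⁶ m.
Specific energy ε = v²/2 − μ/r = -6.495×10⁵ J/kg, so a = −μ/(2ε) = 3.775×10⁶ m.
The apsides satisfy r_p + r_a = 2a, so the apolune radius is 2a − r_p = 5.553×10⁶ m = 5553.0 km.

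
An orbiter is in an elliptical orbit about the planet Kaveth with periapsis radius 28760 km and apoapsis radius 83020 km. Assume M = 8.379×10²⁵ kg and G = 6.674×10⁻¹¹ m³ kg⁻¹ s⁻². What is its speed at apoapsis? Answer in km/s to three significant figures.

μ = GM = 6.674×10⁻¹¹ × 8.379×10²⁵ = 5.592×10¹⁵ m³/s².
Semi-major axis a = (r_p + r_a)/2 = 55890 km = 5.589×10⁷ m.
Vis-viva: v² = μ(2/r − 1/a) = 5.592×10¹⁵ × (2.409×10⁻⁸ − 1.789×10⁻⁸) = 3.466×10⁷ m²/s².
v = 5887 m/s = 5.887 km/s.

v ≈ 5.89 km/s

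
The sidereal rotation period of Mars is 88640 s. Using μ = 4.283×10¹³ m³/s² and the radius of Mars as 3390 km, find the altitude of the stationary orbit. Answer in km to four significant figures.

A synchronous orbit has period T, so by Kepler's third law a = (μT²/4π²)^(1/3).
μT²/4π² = 4.283×10¹³ × (8.864×10⁴)² / 39.48 = 8.524×10²¹ m³.
a = 2.043×10⁷ m = 20428 km.
Altitude h = a − R = 20428 − 3390 = 17038 km.

h_sync ≈ 17040 km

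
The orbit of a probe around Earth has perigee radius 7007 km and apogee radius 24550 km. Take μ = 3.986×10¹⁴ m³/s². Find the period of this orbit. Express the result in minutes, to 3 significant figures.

T ≈ 329 minutes

Semi-major axis a = (r_p + r_a)/2 = (7007.0 + 24550)/2 = 15778 km = 1.578×10⁷ m.
By Kepler's third law T = 2π√(a³/μ) = 2π × 3.139×10³ = 1.972×10⁴ s.
= 328.7 minutes.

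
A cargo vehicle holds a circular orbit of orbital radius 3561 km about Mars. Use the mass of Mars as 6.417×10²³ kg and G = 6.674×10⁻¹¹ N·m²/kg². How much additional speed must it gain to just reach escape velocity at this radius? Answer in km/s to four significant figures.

μ = GM = 6.674×10⁻¹¹ × 6.417×10²³ = 4.283×10¹³ m³/s².
r = 3561 km = 3.561×10⁶ m.
Circular speed v_c = √(μ/r) = 3468 m/s.
Escape speed v_esc = √(2μ/r) = √2 × v_c = 4904 m/s.
Δv = v_esc − v_c = 1436 m/s = 1.436 km/s.

Δv ≈ 1.436 km/s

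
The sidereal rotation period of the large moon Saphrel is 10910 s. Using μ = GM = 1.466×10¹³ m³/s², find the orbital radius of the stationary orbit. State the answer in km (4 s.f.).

A synchronous orbit has period T, so by Kepler's third law a = (μT²/4π²)^(1/3).
μT²/4π² = 1.466×10¹³ × (1.091×10⁴)² / 39.48 = 4.420×10¹⁹ m³.
a = 3.536×10⁶ m = 3535.7 km.

r_sync ≈ 3536 km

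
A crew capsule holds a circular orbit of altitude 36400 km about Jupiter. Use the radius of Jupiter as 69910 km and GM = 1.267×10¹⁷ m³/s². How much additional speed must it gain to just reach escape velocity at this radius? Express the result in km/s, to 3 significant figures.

Δv ≈ 14.3 km/s

r = 69910 + 36400 = 106310 km = 1.0631×10⁸ m.
Circular speed v_c = √(μ/r) = 34520 m/s.
Escape speed v_esc = √(2μ/r) = √2 × v_c = 48820 m/s.
Δv = v_esc − v_c = 14300 m/s = 14.30 km/s.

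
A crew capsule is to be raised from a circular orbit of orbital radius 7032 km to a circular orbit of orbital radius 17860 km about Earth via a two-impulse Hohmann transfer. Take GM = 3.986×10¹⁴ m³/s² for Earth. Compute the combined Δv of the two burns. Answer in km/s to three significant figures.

r₁ = 7032 km = 7.032×10⁶ m.
r₂ = 17860 km = 1.786×10⁷ m.
Transfer ellipse a_t = (r₁ + r₂)/2 = 1.245×10⁷ m.
At r₁: circular v_c1 = √(μ/r₁) = 7529 m/s; transfer-perigee v_p = √[μ(2/r₁ − 1/a_t)] = 9019 m/s.
Δv₁ = v_p − v_c1 = 1490 m/s.
At r₂: circular v_c2 = √(μ/r₂) = 4724 m/s; transfer-apogee v_a = √[μ(2/r₂ − 1/a_t)] = 3551 m/s.
Δv₂ = v_c2 − v_a = 1173 m/s.
Total Δv = Δv₁ + Δv₂ = 2663 m/s = 2.663 km/s.

Δv_total ≈ 2.66 km/s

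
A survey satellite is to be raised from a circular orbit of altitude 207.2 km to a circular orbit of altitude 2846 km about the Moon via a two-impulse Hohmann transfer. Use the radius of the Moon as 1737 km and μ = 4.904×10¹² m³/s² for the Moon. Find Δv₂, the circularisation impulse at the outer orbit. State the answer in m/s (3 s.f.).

Δv ≈ 236 m/s

r₁ = 1737 + 207.2 = 1944.2 km = 1.9442×10⁶ m.
r₂ = 1737 + 2846 = 4583.0 km = 4.5830×10⁶ m.
Transfer ellipse a_t = (r₁ + r₂)/2 = 3.264×10⁶ m.
At r₁: circular v_c1 = √(μ/r₁) = 1588 m/s; transfer-perilune v_p = √[μ(2/r₁ − 1/a_t)] = 1882 m/s.
At r₂: circular v_c2 = √(μ/r₂) = 1034 m/s; transfer-apolune v_a = √[μ(2/r₂ − 1/a_t)] = 798.4 m/s.
Δv₂ = v_c2 − v_a = 236.0 m/s.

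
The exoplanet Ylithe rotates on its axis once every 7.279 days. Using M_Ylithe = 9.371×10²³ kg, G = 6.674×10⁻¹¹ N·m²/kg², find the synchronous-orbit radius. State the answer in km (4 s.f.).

r_sync ≈ 85570 km

μ = GM = 6.674×10⁻¹¹ × 9.371×10²³ = 6.254×10¹³ m³/s².
T = 7.279 days = 6.289×10⁵ s.
A synchronous orbit has period T, so by Kepler's third law a = (μT²/4π²)^(1/3).
μT²/4π² = 6.254×10¹³ × (6.289×10⁵)² / 39.48 = 6.266×10²³ m³.
a = 8.557×10⁷ m = 85571 km.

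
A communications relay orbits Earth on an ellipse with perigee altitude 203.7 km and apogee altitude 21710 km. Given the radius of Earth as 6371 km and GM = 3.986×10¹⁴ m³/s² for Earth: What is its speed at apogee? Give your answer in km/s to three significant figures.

v ≈ 2.32 km/s

r_p = 6371 + 203.7 = 6574.7 km = 6.5747×10⁶ m.
r_a = 6371 + 21710 = 28081 km = 2.8081×10⁷ m.
Semi-major axis a = (r_p + r_a)/2 = 17328 km = 1.733×10⁷ m.
Vis-viva: v² = μ(2/r − 1/a) = 3.986×10¹⁴ × (7.122×10⁻⁸ − 5.771×10⁻⁸) = 5.386×10⁶ m²/s².
v = 2321 m/s = 2.321 km/s.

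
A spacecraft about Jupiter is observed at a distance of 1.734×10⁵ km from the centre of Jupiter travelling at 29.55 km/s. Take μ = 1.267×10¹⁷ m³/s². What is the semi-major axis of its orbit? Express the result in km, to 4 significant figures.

a ≈ 2.154×10⁵ km

r = 1.734×10⁸ m.
Vis-viva rearranged: 1/a = 2/r − v²/μ = 1.153×10⁻⁸ − 6.892×10⁻⁹ = 4.642×10⁻⁹ m⁻¹.
a = 2.154×10⁸ m = 2.1542×10⁵ km.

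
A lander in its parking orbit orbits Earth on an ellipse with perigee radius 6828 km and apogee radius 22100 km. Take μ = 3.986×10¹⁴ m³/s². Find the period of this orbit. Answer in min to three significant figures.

T ≈ 289 min

Semi-major axis a = (r_p + r_a)/2 = (6828.0 + 22100)/2 = 14464 km = 1.446×10⁷ m.
By Kepler's third law T = 2π√(a³/μ) = 2π × 2.755×10³ = 1.731×10⁴ s.
= 288.5 min.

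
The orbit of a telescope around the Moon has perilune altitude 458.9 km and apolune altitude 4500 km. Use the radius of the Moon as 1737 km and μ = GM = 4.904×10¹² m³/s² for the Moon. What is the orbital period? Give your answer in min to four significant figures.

T ≈ 409.4 min

r_p = 1737 + 458.9 = 2195.9 km = 2.1959×10⁶ m.
r_a = 1737 + 4500 = 6237.0 km = 6.2370×10⁶ m.
Semi-major axis a = (r_p + r_a)/2 = (2195.9 + 6237.0)/2 = 4216.4 km = 4.216×10⁶ m.
By Kepler's third law T = 2π√(a³/μ) = 2π × 3.910×10³ = 2.457×10⁴ s.
= 409.4 min.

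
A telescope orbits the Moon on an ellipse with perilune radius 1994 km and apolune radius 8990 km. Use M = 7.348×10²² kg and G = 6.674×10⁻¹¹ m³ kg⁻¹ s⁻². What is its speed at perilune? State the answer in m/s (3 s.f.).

μ = GM = 6.674×10⁻¹¹ × 7.348×10²² = 4.904×10¹² m³/s².
Semi-major axis a = (r_p + r_a)/2 = 5492.0 km = 5.492×10⁶ m.
Vis-viva: v² = μ(2/r − 1/a) = 4.904×10¹² × (1.003×10⁻⁶ − 1.821×10⁻⁷) = 4.026×10⁶ m²/s².
v = 2006 m/s.

v ≈ 2010 m/s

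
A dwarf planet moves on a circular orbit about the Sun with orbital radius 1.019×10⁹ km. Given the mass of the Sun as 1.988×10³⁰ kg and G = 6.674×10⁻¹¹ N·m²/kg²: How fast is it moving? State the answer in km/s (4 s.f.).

μ = GM = 6.674×10⁻¹¹ × 1.988×10³⁰ = 1.327×10²⁰ m³/s².
r = 1.019×10⁹ km = 1.019×10¹² m.
For a circular orbit v = √(μ/r) = √(1.327×10²⁰ / 1.019×10¹²) = √(1.302×10⁸) = 11410 m/s.
That is 11.41 km/s.

v ≈ 11.41 km/s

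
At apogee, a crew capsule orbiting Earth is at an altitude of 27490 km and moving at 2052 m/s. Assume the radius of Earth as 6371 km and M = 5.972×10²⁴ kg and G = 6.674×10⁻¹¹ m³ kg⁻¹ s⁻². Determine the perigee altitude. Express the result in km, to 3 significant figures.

perigee altitude ≈ 1000 km

μ = GM = 6.674×10⁻¹¹ × 5.972×10²⁴ = 3.986×10¹⁴ m³/s².
r_a = 6371 + 27490 = 33861 km = 3.386×10⁷ m.
Specific energy ε = v²/2 − μ/r = -9.665×10⁶ J/kg, so a = −μ/(2ε) = 2.062×10⁷ m.
The apsides satisfy r_p + r_a = 2a, so the perigee radius is 2a − r_a = 7.376×10⁶ m = 7375.7 km.
Perigee altitude = 7375.7 − 6371 = 1004.7 km.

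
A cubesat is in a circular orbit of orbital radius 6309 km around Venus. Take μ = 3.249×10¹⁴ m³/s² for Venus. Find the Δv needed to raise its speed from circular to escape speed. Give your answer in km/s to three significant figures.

r = 6309 km = 6.309×10⁶ m.
Circular speed v_c = √(μ/r) = 7176 m/s.
Escape speed v_esc = √(2μ/r) = √2 × v_c = 10150 m/s.
Δv = v_esc − v_c = 2972 m/s = 2.972 km/s.

Δv ≈ 2.97 km/s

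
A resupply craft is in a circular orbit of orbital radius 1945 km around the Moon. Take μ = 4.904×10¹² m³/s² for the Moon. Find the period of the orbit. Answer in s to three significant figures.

T ≈ 7700 s

r = 1945 km = 1.945×10⁶ m.
Kepler's third law: T = 2π√(r³/μ) = 2π√((1.945×10⁶)³ / 4.904×10¹²).
r³/μ = 1.500×10⁶ s², so T = 2π × 1.225×10³ = 7.696×10³ s.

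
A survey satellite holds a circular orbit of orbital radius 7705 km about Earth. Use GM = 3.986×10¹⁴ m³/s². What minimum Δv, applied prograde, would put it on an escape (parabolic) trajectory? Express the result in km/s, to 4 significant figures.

r = 7705 km = 7.705×10⁶ m.
Circular speed v_c = √(μ/r) = 7193 m/s.
Escape speed v_esc = √(2μ/r) = √2 × v_c = 10170 m/s.
Δv = v_esc − v_c = 2979 m/s = 2.979 km/s.

Δv ≈ 2.979 km/s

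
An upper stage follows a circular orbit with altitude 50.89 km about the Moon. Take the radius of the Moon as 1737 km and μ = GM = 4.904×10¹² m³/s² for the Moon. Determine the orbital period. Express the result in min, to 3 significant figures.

T ≈ 113 min

r = 1737 + 50.89 = 1787.9 km = 1.7879×10⁶ m.
Kepler's third law: T = 2π√(r³/μ) = 2π√((1.788×10⁶)³ / 4.904×10¹²).
r³/μ = 1.165×10⁶ s², so T = 2π × 1.080×10³ = 6.783×10³ s.
Converting: 6.783×10³ s ÷ 60.00 = 113.0 min.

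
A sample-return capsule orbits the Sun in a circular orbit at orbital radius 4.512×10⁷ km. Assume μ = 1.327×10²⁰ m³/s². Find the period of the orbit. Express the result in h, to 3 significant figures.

T ≈ 1450 h

r = 4.512×10⁷ km = 4.512×10¹⁰ m.
Kepler's third law: T = 2π√(r³/μ) = 2π√((4.512×10¹⁰)³ / 1.327×10²⁰).
r³/μ = 6.922×10¹¹ s², so T = 2π × 8.320×10⁵ = 5.228×10⁶ s.
Converting: 5.228×10⁶ s ÷ 3600 = 1452 h.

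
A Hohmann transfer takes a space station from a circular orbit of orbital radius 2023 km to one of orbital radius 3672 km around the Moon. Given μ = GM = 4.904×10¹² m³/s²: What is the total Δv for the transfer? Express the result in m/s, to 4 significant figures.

Δv_total ≈ 392.7 m/s

r₁ = 2023 km = 2.023×10⁶ m.
r₂ = 3672 km = 3.672×10⁶ m.
Transfer ellipse a_t = (r₁ + r₂)/2 = 2.848×10⁶ m.
At r₁: circular v_c1 = √(μ/r₁) = 1557 m/s; transfer-perilune v_p = √[μ(2/r₁ − 1/a_t)] = 1768 m/s.
Δv₁ = v_p − v_c1 = 211.1 m/s.
At r₂: circular v_c2 = √(μ/r₂) = 1156 m/s; transfer-apolune v_a = √[μ(2/r₂ − 1/a_t)] = 974.1 m/s.
Δv₂ = v_c2 − v_a = 181.6 m/s.
Total Δv = Δv₁ + Δv₂ = 392.7 m/s.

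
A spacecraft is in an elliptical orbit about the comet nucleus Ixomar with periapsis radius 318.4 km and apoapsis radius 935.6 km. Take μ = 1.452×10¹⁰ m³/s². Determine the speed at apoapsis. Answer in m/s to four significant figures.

Semi-major axis a = (r_p + r_a)/2 = 627.00 km = 6.270×10⁵ m.
Vis-viva: v² = μ(2/r − 1/a) = 1.452×10¹⁰ × (2.138×10⁻⁶ − 1.595×10⁻⁶) = 7.881×10³ m²/s².
v = 88.78 m/s.

v ≈ 88.78 m/s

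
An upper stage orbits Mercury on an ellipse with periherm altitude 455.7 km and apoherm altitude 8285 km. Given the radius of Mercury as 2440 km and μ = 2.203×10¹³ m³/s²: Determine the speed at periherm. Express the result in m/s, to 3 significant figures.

v ≈ 3460 m/s

r_p = 2440 + 455.7 = 2895.7 km = 2.8957×10⁶ m.
r_a = 2440 + 8285 = 10725 km = 1.0725×10⁷ m.
Semi-major axis a = (r_p + r_a)/2 = 6810.4 km = 6.810×10⁶ m.
Vis-viva: v² = μ(2/r − 1/a) = 2.203×10¹³ × (6.907×10⁻⁷ − 1.468×10⁻⁷) = 1.198×10⁷ m²/s².
v = 3461 m/s.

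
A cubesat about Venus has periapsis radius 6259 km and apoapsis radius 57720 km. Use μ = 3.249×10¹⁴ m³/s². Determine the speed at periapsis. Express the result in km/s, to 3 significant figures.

v ≈ 9.68 km/s

Semi-major axis a = (r_p + r_a)/2 = 31990 km = 3.199×10⁷ m.
Vis-viva: v² = μ(2/r − 1/a) = 3.249×10¹⁴ × (3.195×10⁻⁷ − 3.126×10⁻⁸) = 9.366×10⁷ m²/s².
v = 9678 m/s = 9.678 km/s.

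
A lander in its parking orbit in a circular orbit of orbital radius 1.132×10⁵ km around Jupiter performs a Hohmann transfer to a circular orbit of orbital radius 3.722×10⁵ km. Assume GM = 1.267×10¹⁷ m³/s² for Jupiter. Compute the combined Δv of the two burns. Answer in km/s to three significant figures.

Δv_total ≈ 13.8 km/s

r₁ = 1.132×10⁵ km = 1.132×10⁸ m.
r₂ = 3.722×10⁵ km = 3.722×10⁸ m.
Transfer ellipse a_t = (r₁ + r₂)/2 = 2.427×10⁸ m.
At r₁: circular v_c1 = √(μ/r₁) = 33460 m/s; transfer-perijove v_p = √[μ(2/r₁ − 1/a_t)] = 41430 m/s.
Δv₁ = v_p − v_c1 = 7975 m/s.
At r₂: circular v_c2 = √(μ/r₂) = 18450 m/s; transfer-apojove v_a = √[μ(2/r₂ − 1/a_t)] = 12600 m/s.
Δv₂ = v_c2 − v_a = 5850 m/s.
Total Δv = Δv₁ + Δv₂ = 13820 m/s = 13.82 km/s.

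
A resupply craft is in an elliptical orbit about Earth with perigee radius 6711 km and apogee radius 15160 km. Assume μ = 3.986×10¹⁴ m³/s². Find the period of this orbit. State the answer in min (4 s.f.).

T ≈ 189.7 min

Semi-major axis a = (r_p + r_a)/2 = (6711.0 + 15160)/2 = 10936 km = 1.094×10⁷ m.
By Kepler's third law T = 2π√(a³/μ) = 2π × 1.811×10³ = 1.138×10⁴ s.
= 189.7 min.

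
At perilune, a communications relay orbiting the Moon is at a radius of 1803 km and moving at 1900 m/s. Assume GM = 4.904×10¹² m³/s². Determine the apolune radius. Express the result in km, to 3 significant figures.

r_p = 1.803×10⁶ m.
Specific energy ε = v²/2 − μ/r = -9.149×10⁵ J/kg, so a = −μ/(2ε) = 2.680×10⁶ m.
The apsides satisfy r_p + r_a = 2a, so the apolune radius is 2a − r_p = 3.557×10⁶ m = 3557.1 km.

apolune radius ≈ 3560 km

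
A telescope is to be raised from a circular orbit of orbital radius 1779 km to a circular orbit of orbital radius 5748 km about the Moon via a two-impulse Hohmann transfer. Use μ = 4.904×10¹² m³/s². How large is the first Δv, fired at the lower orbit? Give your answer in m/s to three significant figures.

Δv ≈ 392 m/s

r₁ = 1779 km = 1.779×10⁶ m.
r₂ = 5748 km = 5.748×10⁶ m.
Transfer ellipse a_t = (r₁ + r₂)/2 = 3.764×10⁶ m.
At r₁: circular v_c1 = √(μ/r₁) = 1660 m/s; transfer-perilune v_p = √[μ(2/r₁ − 1/a_t)] = 2052 m/s.
Δv₁ = v_p − v_c1 = 391.6 m/s.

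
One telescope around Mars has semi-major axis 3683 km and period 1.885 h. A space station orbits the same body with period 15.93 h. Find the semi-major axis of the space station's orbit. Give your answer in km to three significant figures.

a₂ ≈ 15300 km

Kepler's third law: a³ ∝ T², so a₂ = a₁ (T₂/T₁)^(2/3).
T₂/T₁ = 8.451, (T₂/T₁)^(2/3) = 4.149.
a₂ = 3683 × 4.149 = 15280 km.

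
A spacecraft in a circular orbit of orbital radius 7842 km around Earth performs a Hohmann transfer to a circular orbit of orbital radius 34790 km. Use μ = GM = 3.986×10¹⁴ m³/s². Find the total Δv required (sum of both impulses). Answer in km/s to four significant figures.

Δv_total ≈ 3.311 km/s

r₁ = 7842 km = 7.842×10⁶ m.
r₂ = 34790 km = 3.479×10⁷ m.
Transfer ellipse a_t = (r₁ + r₂)/2 = 2.132×10⁷ m.
At r₁: circular v_c1 = √(μ/r₁) = 7129 m/s; transfer-perigee v_p = √[μ(2/r₁ − 1/a_t)] = 9108 m/s.
Δv₁ = v_p − v_c1 = 1979 m/s.
At r₂: circular v_c2 = √(μ/r₂) = 3385 m/s; transfer-apogee v_a = √[μ(2/r₂ − 1/a_t)] = 2053 m/s.
Δv₂ = v_c2 − v_a = 1332 m/s.
Total Δv = Δv₁ + Δv₂ = 3311 m/s = 3.311 km/s.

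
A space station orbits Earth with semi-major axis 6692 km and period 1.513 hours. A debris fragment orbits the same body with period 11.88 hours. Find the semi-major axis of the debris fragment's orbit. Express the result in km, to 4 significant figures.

a₂ ≈ 26440 km

Kepler's third law: a³ ∝ T², so a₂ = a₁ (T₂/T₁)^(2/3).
T₂/T₁ = 7.852, (T₂/T₁)^(2/3) = 3.950.
a₂ = 6692 × 3.950 = 26440 km.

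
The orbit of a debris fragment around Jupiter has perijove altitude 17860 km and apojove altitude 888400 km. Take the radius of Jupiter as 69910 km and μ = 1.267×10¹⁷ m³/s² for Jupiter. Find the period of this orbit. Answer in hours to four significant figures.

r_p = 69910 + 17860 = 87770 km = 8.7770×10⁷ m.
r_a = 69910 + 888400 = 958310 km = 9.5831×10⁸ m.
Semi-major axis a = (r_p + r_a)/2 = (87770 + 9.5831×10⁵)/2 = 5.2304×10⁵ km = 5.230×10⁸ m.
By Kepler's third law T = 2π√(a³/μ) = 2π × 3.361×10⁴ = 2.112×10⁵ s.
= 58.65 hours.

T ≈ 58.65 hours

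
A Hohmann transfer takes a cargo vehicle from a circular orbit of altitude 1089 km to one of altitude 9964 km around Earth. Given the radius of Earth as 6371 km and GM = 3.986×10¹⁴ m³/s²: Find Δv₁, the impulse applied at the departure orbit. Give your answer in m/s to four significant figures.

r₁ = 6371 + 1089 = 7460.0 km = 7.4600×10⁶ m.
r₂ = 6371 + 9964 = 16335 km = 1.6335×10⁷ m.
Transfer ellipse a_t = (r₁ + r₂)/2 = 1.190×10⁷ m.
At r₁: circular v_c1 = √(μ/r₁) = 7310 m/s; transfer-perigee v_p = √[μ(2/r₁ − 1/a_t)] = 8565 m/s.
Δv₁ = v_p − v_c1 = 1255 m/s.

Δv ≈ 1255 m/s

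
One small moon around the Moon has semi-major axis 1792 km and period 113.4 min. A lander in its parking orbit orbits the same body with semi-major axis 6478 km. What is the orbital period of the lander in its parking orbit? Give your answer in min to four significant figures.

T₂ ≈ 779.4 min

Kepler's third law: T² ∝ a³, so T₂ = T₁ (a₂/a₁)^(3/2).
a₂/a₁ = 3.615, (a₂/a₁)^(3/2) = 6.873.
T₂ = 113.4 × 6.873 = 779.4 min.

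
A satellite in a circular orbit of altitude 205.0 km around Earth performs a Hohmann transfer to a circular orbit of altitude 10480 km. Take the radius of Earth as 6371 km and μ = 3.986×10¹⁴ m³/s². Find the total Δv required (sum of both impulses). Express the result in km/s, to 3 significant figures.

r₁ = 6371 + 205.0 = 6576.0 km = 6.5760×10⁶ m.
r₂ = 6371 + 10480 = 16851 km = 1.6851×10⁷ m.
Transfer ellipse a_t = (r₁ + r₂)/2 = 1.171×10⁷ m.
At r₁: circular v_c1 = √(μ/r₁) = 7786 m/s; transfer-perigee v_p = √[μ(2/r₁ − 1/a_t)] = 9338 m/s.
Δv₁ = v_p − v_c1 = 1553 m/s.
At r₂: circular v_c2 = √(μ/r₂) = 4864 m/s; transfer-apogee v_a = √[μ(2/r₂ − 1/a_t)] = 3644 m/s.
Δv₂ = v_c2 − v_a = 1219 m/s.
Total Δv = Δv₁ + Δv₂ = 2772 m/s = 2.772 km/s.

Δv_total ≈ 2.77 km/s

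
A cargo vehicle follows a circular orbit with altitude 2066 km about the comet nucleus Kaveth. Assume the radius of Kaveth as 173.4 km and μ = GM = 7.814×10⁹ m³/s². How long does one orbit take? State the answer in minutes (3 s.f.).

T ≈ 3970 minutes

r = 173.4 + 2066 = 2239.4 km = 2.2394×10⁶ m.
Kepler's third law: T = 2π√(r³/μ) = 2π√((2.239×10⁶)³ / 7.814×10⁹).
r³/μ = 1.437×10⁹ s², so T = 2π × 3.791×10⁴ = 2.382×10⁵ s.
Converting: 2.382×10⁵ s ÷ 60.00 = 3970 minutes.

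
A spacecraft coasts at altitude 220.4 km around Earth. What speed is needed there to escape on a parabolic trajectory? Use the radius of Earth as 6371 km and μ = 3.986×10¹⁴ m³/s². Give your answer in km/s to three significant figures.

v_esc ≈ 11.0 km/s

r = 6371 + 220.4 = 6591.4 km = 6.5914×10⁶ m.
Escape speed v_esc = √(2μ/r) = √(2 × 3.986×10¹⁴ / 6.591×10⁶) = √(1.209×10⁸) = 11000 m/s.
= 11.00 km/s.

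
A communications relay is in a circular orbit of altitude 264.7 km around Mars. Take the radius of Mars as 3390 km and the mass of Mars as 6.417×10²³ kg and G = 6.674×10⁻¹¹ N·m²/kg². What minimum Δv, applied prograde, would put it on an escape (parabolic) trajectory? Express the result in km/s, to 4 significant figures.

μ = GM = 6.674×10⁻¹¹ × 6.417×10²³ = 4.283×10¹³ m³/s².
r = 3390 + 264.7 = 3654.7 km = 3.6547×10⁶ m.
Circular speed v_c = √(μ/r) = 3423 m/s.
Escape speed v_esc = √(2μ/r) = √2 × v_c = 4841 m/s.
Δv = v_esc − v_c = 1418 m/s = 1.418 km/s.

Δv ≈ 1.418 km/s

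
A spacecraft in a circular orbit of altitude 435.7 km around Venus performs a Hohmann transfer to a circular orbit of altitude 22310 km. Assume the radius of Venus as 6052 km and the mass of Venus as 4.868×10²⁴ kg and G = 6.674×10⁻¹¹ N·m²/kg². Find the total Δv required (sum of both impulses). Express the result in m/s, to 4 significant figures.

μ = GM = 6.674×10⁻¹¹ × 4.868×10²⁴ = 3.249×10¹⁴ m³/s².
r₁ = 6052 + 435.7 = 6487.7 km = 6.4877×10⁶ m.
r₂ = 6052 + 22310 = 28362 km = 2.8362×10⁷ m.
Transfer ellipse a_t = (r₁ + r₂)/2 = 1.742×10⁷ m.
At r₁: circular v_c1 = √(μ/r₁) = 7077 m/s; transfer-periapsis v_p = √[μ(2/r₁ − 1/a_t)] = 9028 m/s.
Δv₁ = v_p − v_c1 = 1952 m/s.
At r₂: circular v_c2 = √(μ/r₂) = 3385 m/s; transfer-apoapsis v_a = √[μ(2/r₂ − 1/a_t)] = 2065 m/s.
Δv₂ = v_c2 − v_a = 1319 m/s.
Total Δv = Δv₁ + Δv₂ = 3271 m/s.

Δv_total ≈ 3271 m/s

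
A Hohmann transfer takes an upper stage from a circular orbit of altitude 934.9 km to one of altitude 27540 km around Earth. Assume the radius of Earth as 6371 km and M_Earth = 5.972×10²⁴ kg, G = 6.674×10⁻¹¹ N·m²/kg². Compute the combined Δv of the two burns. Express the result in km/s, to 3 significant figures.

Δv_total ≈ 3.48 km/s

μ = GM = 6.674×10⁻¹¹ × 5.972×10²⁴ = 3.986×10¹⁴ m³/s².
r₁ = 6371 + 934.9 = 7305.9 km = 7.3059×10⁶ m.
r₂ = 6371 + 27540 = 33911 km = 3.3911×10⁷ m.
Transfer ellipse a_t = (r₁ + r₂)/2 = 2.061×10⁷ m.
At r₁: circular v_c1 = √(μ/r₁) = 7386 m/s; transfer-perigee v_p = √[μ(2/r₁ − 1/a_t)] = 9475 m/s.
Δv₁ = v_p − v_c1 = 2089 m/s.
At r₂: circular v_c2 = √(μ/r₂) = 3428 m/s; transfer-apogee v_a = √[μ(2/r₂ − 1/a_t)] = 2041 m/s.
Δv₂ = v_c2 − v_a = 1387 m/s.
Total Δv = Δv₁ + Δv₂ = 3476 m/s = 3.476 km/s.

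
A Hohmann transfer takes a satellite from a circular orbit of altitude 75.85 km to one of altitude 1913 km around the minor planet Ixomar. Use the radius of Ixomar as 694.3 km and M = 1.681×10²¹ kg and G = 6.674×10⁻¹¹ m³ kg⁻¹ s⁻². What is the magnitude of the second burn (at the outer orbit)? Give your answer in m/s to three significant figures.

μ = GM = 6.674×10⁻¹¹ × 1.681×10²¹ = 1.122×10¹¹ m³/s².
r₁ = 694.3 + 75.85 = 770.15 km = 7.7015×10⁵ m.
r₂ = 694.3 + 1913 = 2607.3 km = 2.6073×10⁶ m.
Transfer ellipse a_t = (r₁ + r₂)/2 = 1.689×10⁶ m.
At r₁: circular v_c1 = √(μ/r₁) = 381.7 m/s; transfer-periapsis v_p = √[μ(2/r₁ − 1/a_t)] = 474.2 m/s.
At r₂: circular v_c2 = √(μ/r₂) = 207.4 m/s; transfer-apoapsis v_a = √[μ(2/r₂ − 1/a_t)] = 140.1 m/s.
Δv₂ = v_c2 − v_a = 67.35 m/s.

Δv ≈ 67.4 m/s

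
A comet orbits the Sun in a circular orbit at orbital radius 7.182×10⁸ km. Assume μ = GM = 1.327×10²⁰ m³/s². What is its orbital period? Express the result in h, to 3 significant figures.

r = 7.182×10⁸ km = 7.182×10¹¹ m.
Kepler's third law: T = 2π√(r³/μ) = 2π√((7.182×10¹¹)³ / 1.327×10²⁰).
r³/μ = 2.792×10¹⁵ s², so T = 2π × 5.284×10⁷ = 3.320×10⁸ s.
Converting: 3.320×10⁸ s ÷ 3600 = 92220 h.

T ≈ 92200 h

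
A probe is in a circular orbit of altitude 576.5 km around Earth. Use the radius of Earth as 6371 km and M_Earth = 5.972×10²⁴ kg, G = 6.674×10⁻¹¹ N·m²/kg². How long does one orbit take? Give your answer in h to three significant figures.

μ = GM = 6.674×10⁻¹¹ × 5.972×10²⁴ = 3.986×10¹⁴ m³/s².
r = 6371 + 576.5 = 6947.5 km = 6.9475×10⁶ m.
Kepler's third law: T = 2π√(r³/μ) = 2π√((6.948×10⁶)³ / 3.986×10¹⁴).
r³/μ = 8.414×10⁵ s², so T = 2π × 9.173×10² = 5.763×10³ s.
Converting: 5.763×10³ s ÷ 3600 = 1.601 h.

T ≈ 1.60 h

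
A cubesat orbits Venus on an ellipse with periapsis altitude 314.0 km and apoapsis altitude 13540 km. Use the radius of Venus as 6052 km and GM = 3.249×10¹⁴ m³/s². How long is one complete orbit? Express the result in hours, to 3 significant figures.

T ≈ 4.53 hours

r_p = 6052 + 314.0 = 6366.0 km = 6.3660×10⁶ m.
r_a = 6052 + 13540 = 19592 km = 1.9592×10⁷ m.
Semi-major axis a = (r_p + r_a)/2 = (6366.0 + 19592)/2 = 12979 km = 1.298×10⁷ m.
By Kepler's third law T = 2π√(a³/μ) = 2π × 2.594×10³ = 1.630×10⁴ s.
= 4.528 hours.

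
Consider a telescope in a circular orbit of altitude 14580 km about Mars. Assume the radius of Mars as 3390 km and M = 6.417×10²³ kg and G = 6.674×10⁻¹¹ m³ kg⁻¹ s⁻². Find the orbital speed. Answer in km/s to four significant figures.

μ = GM = 6.674×10⁻¹¹ × 6.417×10²³ = 4.283×10¹³ m³/s².
r = 3390 + 14580 = 17970 km = 1.7970×10⁷ m.
For a circular orbit v = √(μ/r) = √(4.283×10¹³ / 1.797×10⁷) = √(2.383×10⁶) = 1544 m/s.
That is 1.544 km/s.

v ≈ 1.544 km/s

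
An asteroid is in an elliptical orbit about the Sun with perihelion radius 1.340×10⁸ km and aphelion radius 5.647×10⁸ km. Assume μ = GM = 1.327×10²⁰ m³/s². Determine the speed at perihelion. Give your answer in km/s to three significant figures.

Semi-major axis a = (r_p + r_a)/2 = 3.4935×10⁸ km = 3.494×10¹¹ m.
Vis-viva: v² = μ(2/r − 1/a) = 1.327×10²⁰ × (1.493×10⁻¹¹ − 2.862×10⁻¹²) = 1.601×10⁹ m²/s².
v = 40010 m/s = 40.01 km/s.

v ≈ 40.0 km/s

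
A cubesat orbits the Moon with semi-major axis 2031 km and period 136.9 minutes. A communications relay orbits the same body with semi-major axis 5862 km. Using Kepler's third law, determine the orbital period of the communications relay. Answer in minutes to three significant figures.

Kepler's third law: T² ∝ a³, so T₂ = T₁ (a₂/a₁)^(3/2).
a₂/a₁ = 2.886, (a₂/a₁)^(3/2) = 4.903.
T₂ = 136.9 × 4.903 = 671.3 minutes.

T₂ ≈ 671 minutes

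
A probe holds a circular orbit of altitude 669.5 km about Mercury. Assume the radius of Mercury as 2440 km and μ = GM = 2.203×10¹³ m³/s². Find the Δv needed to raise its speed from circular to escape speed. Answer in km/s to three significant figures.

r = 2440 + 669.5 = 3109.5 km = 3.1095×10⁶ m.
Circular speed v_c = √(μ/r) = 2662 m/s.
Escape speed v_esc = √(2μ/r) = √2 × v_c = 3764 m/s.
Δv = v_esc − v_c = 1103 m/s = 1.103 km/s.

Δv ≈ 1.10 km/s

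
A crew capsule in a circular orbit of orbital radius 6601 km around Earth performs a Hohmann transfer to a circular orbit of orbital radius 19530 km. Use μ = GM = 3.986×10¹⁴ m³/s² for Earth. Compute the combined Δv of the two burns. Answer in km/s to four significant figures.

r₁ = 6601 km = 6.601×10⁶ m.
r₂ = 19530 km = 1.953×10⁷ m.
Transfer ellipse a_t = (r₁ + r₂)/2 = 1.307×10⁷ m.
At r₁: circular v_c1 = √(μ/r₁) = 7771 m/s; transfer-perigee v_p = √[μ(2/r₁ − 1/a_t)] = 9501 m/s.
Δv₁ = v_p − v_c1 = 1730 m/s.
At r₂: circular v_c2 = √(μ/r₂) = 4518 m/s; transfer-apogee v_a = √[μ(2/r₂ − 1/a_t)] = 3211 m/s.
Δv₂ = v_c2 − v_a = 1307 m/s.
Total Δv = Δv₁ + Δv₂ = 3036 m/s = 3.036 km/s.

Δv_total ≈ 3.036 km/s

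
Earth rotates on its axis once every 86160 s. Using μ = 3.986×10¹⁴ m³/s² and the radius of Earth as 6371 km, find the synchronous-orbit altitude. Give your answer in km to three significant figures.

h_sync ≈ 35800 km

A synchronous orbit has period T, so by Kepler's third law a = (μT²/4π²)^(1/3).
μT²/4π² = 3.986×10¹⁴ × (8.616×10⁴)² / 39.48 = 7.495×10²² m³.
a = 4.216×10⁷ m = 42163 km.
Altitude h = a − R = 42163 − 6371 = 35792 km.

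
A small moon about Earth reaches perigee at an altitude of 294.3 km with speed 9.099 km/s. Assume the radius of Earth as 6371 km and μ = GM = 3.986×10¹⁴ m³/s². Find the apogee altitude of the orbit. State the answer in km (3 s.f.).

apogee altitude ≈ 8620 km

r_p = 6371 + 294.3 = 6665.3 km = 6.665×10⁶ m.
Specific energy ε = v²/2 − μ/r = -1.841×10⁷ J/kg, so a = −μ/(2ε) = 1.083×10⁷ m.
The apsides satisfy r_p + r_a = 2a, so the apogee radius is 2a − r_p = 1.499×10⁷ m = 14990 km.
Apogee altitude = 14990 − 6371 = 8619.3 km.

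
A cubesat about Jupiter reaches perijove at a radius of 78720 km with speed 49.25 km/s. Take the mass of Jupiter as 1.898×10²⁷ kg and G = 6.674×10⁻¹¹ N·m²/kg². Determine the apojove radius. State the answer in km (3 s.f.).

μ = GM = 6.674×10⁻¹¹ × 1.898×10²⁷ = 1.267×10¹⁷ m³/s².
r_p = 7.872×10⁷ m.
Specific energy ε = v²/2 − μ/r = -3.964×10⁸ J/kg, so a = −μ/(2ε) = 1.598×10⁸ m.
The apsides satisfy r_p + r_a = 2a, so the apojove radius is 2a − r_p = 2.409×10⁸ m = 2.4086×10⁵ km.

apojove radius ≈ 2.41×10⁵ km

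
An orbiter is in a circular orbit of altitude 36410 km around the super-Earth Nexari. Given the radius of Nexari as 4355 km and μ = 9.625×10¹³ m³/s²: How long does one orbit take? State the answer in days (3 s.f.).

r = 4355 + 36410 = 40765 km = 4.0765×10⁷ m.
Kepler's third law: T = 2π√(r³/μ) = 2π√((4.076×10⁷)³ / 9.625×10¹³).
r³/μ = 7.038×10⁸ s², so T = 2π × 2.653×10⁴ = 1.667×10⁵ s.
Converting: 1.667×10⁵ s ÷ 86400 = 1.929 days.

T ≈ 1.93 days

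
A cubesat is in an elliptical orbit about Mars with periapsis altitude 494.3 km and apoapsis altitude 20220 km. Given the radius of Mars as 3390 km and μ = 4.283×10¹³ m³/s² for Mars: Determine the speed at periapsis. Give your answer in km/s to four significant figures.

r_p = 3390 + 494.3 = 3884.3 km = 3.8843×10⁶ m.
r_a = 3390 + 20220 = 23610 km = 2.3610×10⁷ m.
Semi-major axis a = (r_p + r_a)/2 = 13747 km = 1.375×10⁷ m.
Vis-viva: v² = μ(2/r − 1/a) = 4.283×10¹³ × (5.149×10⁻⁷ − 7.274×10⁻⁸) = 1.894×10⁷ m²/s².
v = 4352 m/s = 4.352 km/s.

v ≈ 4.352 km/s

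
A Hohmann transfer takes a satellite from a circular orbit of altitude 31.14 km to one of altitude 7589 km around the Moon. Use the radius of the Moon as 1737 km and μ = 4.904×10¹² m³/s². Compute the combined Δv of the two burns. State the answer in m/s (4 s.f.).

Δv_total ≈ 809.7 m/s

r₁ = 1737 + 31.14 = 1768.1 km = 1.7681×10⁶ m.
r₂ = 1737 + 7589 = 9326.0 km = 9.3260×10⁶ m.
Transfer ellipse a_t = (r₁ + r₂)/2 = 5.547×10⁶ m.
At r₁: circular v_c1 = √(μ/r₁) = 1665 m/s; transfer-perilune v_p = √[μ(2/r₁ − 1/a_t)] = 2159 m/s.
Δv₁ = v_p − v_c1 = 494.0 m/s.
At r₂: circular v_c2 = √(μ/r₂) = 725.1 m/s; transfer-apolune v_a = √[μ(2/r₂ − 1/a_t)] = 409.4 m/s.
Δv₂ = v_c2 − v_a = 315.7 m/s.
Total Δv = Δv₁ + Δv₂ = 809.7 m/s.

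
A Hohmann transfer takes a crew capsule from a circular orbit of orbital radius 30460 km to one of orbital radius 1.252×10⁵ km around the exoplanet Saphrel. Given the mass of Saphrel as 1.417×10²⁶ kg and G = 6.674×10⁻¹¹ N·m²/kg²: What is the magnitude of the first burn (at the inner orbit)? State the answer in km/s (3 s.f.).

μ = GM = 6.674×10⁻¹¹ × 1.417×10²⁶ = 9.457×10¹⁵ m³/s².
r₁ = 30460 km = 3.046×10⁷ m.
r₂ = 1.252×10⁵ km = 1.252×10⁸ m.
Transfer ellipse a_t = (r₁ + r₂)/2 = 7.783×10⁷ m.
At r₁: circular v_c1 = √(μ/r₁) = 17620 m/s; transfer-periapsis v_p = √[μ(2/r₁ − 1/a_t)] = 22350 m/s.
Δv₁ = v_p − v_c1 = 4728 m/s.
= 4.728 km/s.

Δv ≈ 4.73 km/s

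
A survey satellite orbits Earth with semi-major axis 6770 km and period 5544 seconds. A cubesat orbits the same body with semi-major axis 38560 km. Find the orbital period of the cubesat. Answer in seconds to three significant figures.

Kepler's third law: T² ∝ a³, so T₂ = T₁ (a₂/a₁)^(3/2).
a₂/a₁ = 5.696, (a₂/a₁)^(3/2) = 13.59.
T₂ = 5544 × 13.59 = 75360 seconds.

T₂ ≈ 75400 seconds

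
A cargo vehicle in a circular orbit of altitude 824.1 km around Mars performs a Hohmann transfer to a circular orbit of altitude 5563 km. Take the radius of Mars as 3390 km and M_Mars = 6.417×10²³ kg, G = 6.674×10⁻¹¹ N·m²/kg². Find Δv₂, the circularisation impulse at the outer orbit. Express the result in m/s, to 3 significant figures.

Δv ≈ 437 m/s

μ = GM = 6.674×10⁻¹¹ × 6.417×10²³ = 4.283×10¹³ m³/s².
r₁ = 3390 + 824.1 = 4214.1 km = 4.2141×10⁶ m.
r₂ = 3390 + 5563 = 8953.0 km = 8.9530×10⁶ m.
Transfer ellipse a_t = (r₁ + r₂)/2 = 6.584×10⁶ m.
At r₁: circular v_c1 = √(μ/r₁) = 3188 m/s; transfer-periapsis v_p = √[μ(2/r₁ − 1/a_t)] = 3718 m/s.
At r₂: circular v_c2 = √(μ/r₂) = 2187 m/s; transfer-apoapsis v_a = √[μ(2/r₂ − 1/a_t)] = 1750 m/s.
Δv₂ = v_c2 − v_a = 437.3 m/s.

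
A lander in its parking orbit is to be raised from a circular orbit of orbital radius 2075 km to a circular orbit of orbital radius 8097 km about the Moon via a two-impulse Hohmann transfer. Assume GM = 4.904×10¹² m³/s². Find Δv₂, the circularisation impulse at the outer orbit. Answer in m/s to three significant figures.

r₁ = 2075 km = 2.075×10⁶ m.
r₂ = 8097 km = 8.097×10⁶ m.
Transfer ellipse a_t = (r₁ + r₂)/2 = 5.086×10⁶ m.
At r₁: circular v_c1 = √(μ/r₁) = 1537 m/s; transfer-perilune v_p = √[μ(2/r₁ − 1/a_t)] = 1940 m/s.
At r₂: circular v_c2 = √(μ/r₂) = 778.2 m/s; transfer-apolune v_a = √[μ(2/r₂ − 1/a_t)] = 497.1 m/s.
Δv₂ = v_c2 − v_a = 281.2 m/s.

Δv ≈ 281 m/s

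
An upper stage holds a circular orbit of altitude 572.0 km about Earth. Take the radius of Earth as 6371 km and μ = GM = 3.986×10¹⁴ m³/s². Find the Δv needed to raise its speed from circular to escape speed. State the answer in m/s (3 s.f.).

r = 6371 + 572.0 = 6943.0 km = 6.9430×10⁶ m.
Circular speed v_c = √(μ/r) = 7577 m/s.
Escape speed v_esc = √(2μ/r) = √2 × v_c = 10720 m/s.
Δv = v_esc − v_c = 3138 m/s.

Δv ≈ 3140 m/s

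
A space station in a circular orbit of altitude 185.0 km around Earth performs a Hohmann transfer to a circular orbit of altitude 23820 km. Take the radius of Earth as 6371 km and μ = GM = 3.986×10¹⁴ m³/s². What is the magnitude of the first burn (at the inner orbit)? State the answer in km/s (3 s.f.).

r₁ = 6371 + 185.0 = 6556.0 km = 6.5560×10⁶ m.
r₂ = 6371 + 23820 = 30191 km = 3.0191×10⁷ m.
Transfer ellipse a_t = (r₁ + r₂)/2 = 1.837×10⁷ m.
At r₁: circular v_c1 = √(μ/r₁) = 7797 m/s; transfer-perigee v_p = √[μ(2/r₁ − 1/a_t)] = 9995 m/s.
Δv₁ = v_p − v_c1 = 2198 m/s.
= 2.198 km/s.

Δv ≈ 2.20 km/s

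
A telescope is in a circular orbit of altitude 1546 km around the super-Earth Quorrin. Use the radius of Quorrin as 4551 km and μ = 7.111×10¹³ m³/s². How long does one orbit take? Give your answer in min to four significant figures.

r = 4551 + 1546 = 6097.0 km = 6.0970×10⁶ m.
Kepler's third law: T = 2π√(r³/μ) = 2π√((6.097×10⁶)³ / 7.111×10¹³).
r³/μ = 3.187×10⁶ s², so T = 2π × 1.785×10³ = 1.122×10⁴ s.
Converting: 1.122×10⁴ s ÷ 60.00 = 187.0 min.

T ≈ 187.0 min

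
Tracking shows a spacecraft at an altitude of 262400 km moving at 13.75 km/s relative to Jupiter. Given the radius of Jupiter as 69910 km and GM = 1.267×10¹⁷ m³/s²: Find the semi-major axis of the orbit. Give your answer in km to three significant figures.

r = 69910 + 262400 = 3.3231×10⁵ km = 3.323×10⁸ m.
Specific orbital energy ε = v²/2 − μ/r = (13750)²/2 − 1.267×10¹⁷/3.323×10⁸ = -2.867×10⁸ J/kg.
Since ε = −μ/(2a), a = −μ/(2ε) = 2.209×10⁸ m = 2.2093×10⁵ km.

a ≈ 2.21×10⁵ km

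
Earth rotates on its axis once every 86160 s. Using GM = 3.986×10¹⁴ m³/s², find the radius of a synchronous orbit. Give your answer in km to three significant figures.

A synchronous orbit has period T, so by Kepler's third law a = (μT²/4π²)^(1/3).
μT²/4π² = 3.986×10¹⁴ × (8.616×10⁴)² / 39.48 = 7.495×10²² m³.
a = 4.216×10⁷ m = 42163 km.

r_sync ≈ 42200 km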